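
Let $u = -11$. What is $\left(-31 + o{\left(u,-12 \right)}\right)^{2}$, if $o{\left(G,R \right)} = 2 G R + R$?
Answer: $48841$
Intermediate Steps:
$o{\left(G,R \right)} = R + 2 G R$ ($o{\left(G,R \right)} = 2 G R + R = R + 2 G R$)
$\left(-31 + o{\left(u,-12 \right)}\right)^{2} = \left(-31 - 12 \left(1 + 2 \left(-11\right)\right)\right)^{2} = \left(-31 - 12 \left(1 - 22\right)\right)^{2} = \left(-31 - -252\right)^{2} = \left(-31 + 252\right)^{2} = 221^{2} = 48841$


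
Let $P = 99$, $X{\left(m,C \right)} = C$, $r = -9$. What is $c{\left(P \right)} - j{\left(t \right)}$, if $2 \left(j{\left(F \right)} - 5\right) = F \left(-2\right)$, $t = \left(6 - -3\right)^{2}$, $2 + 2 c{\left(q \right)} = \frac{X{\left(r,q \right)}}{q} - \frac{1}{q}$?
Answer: $\frac{7474}{99} \approx 75.495$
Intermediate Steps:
$c{\left(q \right)} = - \frac{1}{2} - \frac{1}{2 q}$ ($c{\left(q \right)} = -1 + \frac{\frac{q}{q} - \frac{1}{q}}{2} = -1 + \frac{1 - \frac{1}{q}}{2} = -1 + \left(\frac{1}{2} - \frac{1}{2 q}\right) = - \frac{1}{2} - \frac{1}{2 q}$)
$t = 81$ ($t = \left(6 + 3\right)^{2} = 9^{2} = 81$)
$j{\left(F \right)} = 5 - F$ ($j{\left(F \right)} = 5 + \frac{F \left(-2\right)}{2} = 5 + \frac{\left(-2\right) F}{2} = 5 - F$)
$c{\left(P \right)} - j{\left(t \right)} = \frac{-1 - 99}{2 \cdot 99} - \left(5 - 81\right) = \frac{1}{2} \cdot \frac{1}{99} \left(-1 - 99\right) - \left(5 - 81\right) = \frac{1}{2} \cdot \frac{1}{99} \left(-100\right) - -76 = - \frac{50}{99} + 76 = \frac{7474}{99}$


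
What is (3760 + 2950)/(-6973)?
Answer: -6710/6973 ≈ -0.96228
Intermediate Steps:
(3760 + 2950)/(-6973) = 6710*(-1/6973) = -6710/6973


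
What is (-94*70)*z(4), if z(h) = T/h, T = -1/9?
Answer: 1645/9 ≈ 182.78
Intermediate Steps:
T = -⅑ (T = -1*⅑ = -⅑ ≈ -0.11111)
z(h) = -1/(9*h)
(-94*70)*z(4) = (-94*70)*(-⅑/4) = -(-6580)/(9*4) = -6580*(-1/36) = 1645/9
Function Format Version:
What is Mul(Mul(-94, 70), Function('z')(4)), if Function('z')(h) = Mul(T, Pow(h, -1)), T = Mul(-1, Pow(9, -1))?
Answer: Rational(1645, 9) ≈ 182.78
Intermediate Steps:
T = Rational(-1, 9) (T = Mul(-1, Rational(1, 9)) = Rational(-1, 9) ≈ -0.11111)
Function('z')(h) = Mul(Rational(-1, 9), Pow(h, -1))
Mul(Mul(-94, 70), Function('z')(4)) = Mul(Mul(-94, 70), Mul(Rational(-1, 9), Pow(4, -1))) = Mul(-6580, Mul(Rational(-1, 9), Rational(1, 4))) = Mul(-6580, Rational(-1, 36)) = Rational(1645, 9)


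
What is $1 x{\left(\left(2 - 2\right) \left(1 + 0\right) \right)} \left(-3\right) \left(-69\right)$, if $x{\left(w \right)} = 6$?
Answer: $1242$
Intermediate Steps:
$1 x{\left(\left(2 - 2\right) \left(1 + 0\right) \right)} \left(-3\right) \left(-69\right) = 1 \cdot 6 \left(-3\right) \left(-69\right) = 6 \left(-3\right) \left(-69\right) = \left(-18\right) \left(-69\right) = 1242$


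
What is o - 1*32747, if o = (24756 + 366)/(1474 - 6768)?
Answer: -86693870/2647 ≈ -32752.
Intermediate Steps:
o = -12561/2647 (o = 25122/(-5294) = 25122*(-1/5294) = -12561/2647 ≈ -4.7454)
o - 1*32747 = -12561/2647 - 1*32747 = -12561/2647 - 32747 = -86693870/2647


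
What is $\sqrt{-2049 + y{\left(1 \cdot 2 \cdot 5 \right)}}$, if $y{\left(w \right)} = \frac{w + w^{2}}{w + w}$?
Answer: $\frac{i \sqrt{8174}}{2} \approx 45.205 i$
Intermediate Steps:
$y{\left(w \right)} = \frac{w + w^{2}}{2 w}$
$\sqrt{-2049 + y{\left(1 \cdot 2 \cdot 5 \right)}} = \sqrt{-2049 + \left(\frac{1}{2} + \frac{1 \cdot 2 \cdot 5}{2}\right)} = \sqrt{-2049 + \left(\frac{1}{2} + \frac{2 \cdot 5}{2}\right)} = \sqrt{-2049 + \left(\frac{1}{2} + \frac{1}{2} \cdot 10\right)} = \sqrt{-2049 + \left(\frac{1}{2} + 5\right)} = \sqrt{-2049 + \frac{11}{2}} = \sqrt{- \frac{4087}{2}} = \frac{i \sqrt{8174}}{2}$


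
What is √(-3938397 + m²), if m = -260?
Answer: I*√3870797 ≈ 1967.4*I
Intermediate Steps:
√(-3938397 + m²) = √(-3938397 + (-260)²) = √(-3938397 + 67600) = √(-3870797) = I*√3870797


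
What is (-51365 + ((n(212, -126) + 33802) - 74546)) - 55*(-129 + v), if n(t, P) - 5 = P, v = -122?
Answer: -78425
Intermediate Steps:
n(t, P) = 5 + P
(-51365 + ((n(212, -126) + 33802) - 74546)) - 55*(-129 + v) = (-51365 + (((5 - 126) + 33802) - 74546)) - 55*(-129 - 122) = (-51365 + ((-121 + 33802) - 74546)) - 55*(-251) = (-51365 + (33681 - 74546)) + 13805 = (-51365 - 40865) + 13805 = -92230 + 13805 = -78425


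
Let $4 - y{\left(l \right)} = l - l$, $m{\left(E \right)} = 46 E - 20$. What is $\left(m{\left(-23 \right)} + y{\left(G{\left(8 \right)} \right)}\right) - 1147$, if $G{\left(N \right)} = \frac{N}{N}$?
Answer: $-2221$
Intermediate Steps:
$G{\left(N \right)} = 1$
$m{\left(E \right)} = -20 + 46 E$
$y{\left(l \right)} = 4$ ($y{\left(l \right)} = 4 - \left(l - l\right) = 4 - 0 = 4 + 0 = 4$)
$\left(m{\left(-23 \right)} + y{\left(G{\left(8 \right)} \right)}\right) - 1147 = \left(\left(-20 + 46 \left(-23\right)\right) + 4\right) - 1147 = \left(\left(-20 - 1058\right) + 4\right) - 1147 = \left(-1078 + 4\right) - 1147 = -1074 - 1147 = -2221$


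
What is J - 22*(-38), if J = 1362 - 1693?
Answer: 505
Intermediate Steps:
J = -331
J - 22*(-38) = -331 - 22*(-38) = -331 - 1*(-836) = -331 + 836 = 505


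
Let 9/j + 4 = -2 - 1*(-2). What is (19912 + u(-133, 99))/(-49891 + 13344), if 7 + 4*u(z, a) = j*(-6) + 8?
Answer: -159325/292376 ≈ -0.54493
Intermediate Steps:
j = -9/4 (j = 9/(-4 + (-2 - 1*(-2))) = 9/(-4 + (-2 + 2)) = 9/(-4 + 0) = 9/(-4) = 9*(-1/4) = -9/4 ≈ -2.2500)
u(z, a) = 29/8 (u(z, a) = -7/4 + (-9/4*(-6) + 8)/4 = -7/4 + (27/2 + 8)/4 = -7/4 + (1/4)*(43/2) = -7/4 + 43/8 = 29/8)
(19912 + u(-133, 99))/(-49891 + 13344) = (19912 + 29/8)/(-49891 + 13344) = (159325/8)/(-36547) = (159325/8)*(-1/36547) = -159325/292376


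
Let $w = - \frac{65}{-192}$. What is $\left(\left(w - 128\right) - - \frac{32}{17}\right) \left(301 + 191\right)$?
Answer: $- \frac{16832263}{272} \approx -61883.0$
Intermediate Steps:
$w = \frac{65}{192}$ ($w = \left(-65\right) \left(- \frac{1}{192}\right) = \frac{65}{192} \approx 0.33854$)
$\left(\left(w - 128\right) - - \frac{32}{17}\right) \left(301 + 191\right) = \left(\left(\frac{65}{192} - 128\right) - - \frac{32}{17}\right) \left(301 + 191\right) = \left(\left(\frac{65}{192} - 128\right) - - \frac{32}{17}\right) 492 = \left(- \frac{24511}{192} + \left(\frac{32}{51} + \frac{64}{51}\right)\right) 492 = \left(- \frac{24511}{192} + \frac{32}{17}\right) 492 = \left(- \frac{410543}{3264}\right) 492 = - \frac{16832263}{272}$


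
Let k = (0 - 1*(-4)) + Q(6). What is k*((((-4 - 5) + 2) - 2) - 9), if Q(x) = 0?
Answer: -72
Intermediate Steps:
k = 4 (k = (0 - 1*(-4)) + 0 = (0 + 4) + 0 = 4 + 0 = 4)
k*((((-4 - 5) + 2) - 2) - 9) = 4*((((-4 - 5) + 2) - 2) - 9) = 4*(((-9 + 2) - 2) - 9) = 4*((-7 - 2) - 9) = 4*(-9 - 9) = 4*(-18) = -72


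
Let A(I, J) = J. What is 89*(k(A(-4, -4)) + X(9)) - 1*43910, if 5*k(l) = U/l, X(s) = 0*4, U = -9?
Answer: -877399/20 ≈ -43870.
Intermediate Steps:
X(s) = 0
k(l) = -9/(5*l) (k(l) = (-9/l)/5 = -9/(5*l))
89*(k(A(-4, -4)) + X(9)) - 1*43910 = 89*(-9/5/(-4) + 0) - 1*43910 = 89*(-9/5*(-1/4) + 0) - 43910 = 89*(9/20 + 0) - 43910 = 89*(9/20) - 43910 = 801/20 - 43910 = -877399/20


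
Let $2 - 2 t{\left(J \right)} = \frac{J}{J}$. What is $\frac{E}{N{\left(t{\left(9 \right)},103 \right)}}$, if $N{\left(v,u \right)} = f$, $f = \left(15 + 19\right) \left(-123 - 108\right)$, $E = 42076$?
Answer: $- \frac{21038}{3927} \approx -5.3573$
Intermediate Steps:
$t{\left(J \right)} = \frac{1}{2}$ ($t{\left(J \right)} = 1 - \frac{J \frac{1}{J}}{2} = 1 - \frac{1}{2} = \frac{1}{2}$)
$f = -7854$ ($f = 34 \left(-231\right) = -7854$)
$N{\left(v,u \right)} = -7854$
$\frac{E}{N{\left(t{\left(9 \right)},103 \right)}} = \frac{42076}{-7854} = 42076 \left(- \frac{1}{7854}\right) = - \frac{21038}{3927}$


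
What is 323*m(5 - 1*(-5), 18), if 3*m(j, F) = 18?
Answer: 1938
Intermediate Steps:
m(j, F) = 6 (m(j, F) = (⅓)*18 = 6)
323*m(5 - 1*(-5), 18) = 323*6 = 1938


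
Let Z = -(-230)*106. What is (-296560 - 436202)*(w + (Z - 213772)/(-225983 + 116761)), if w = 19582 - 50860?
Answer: 1251578132043444/54611 ≈ 2.2918e+10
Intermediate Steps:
w = -31278
Z = 24380 (Z = -10*(-2438) = 24380)
(-296560 - 436202)*(w + (Z - 213772)/(-225983 + 116761)) = (-296560 - 436202)*(-31278 + (24380 - 213772)/(-225983 + 116761)) = -732762*(-31278 - 189392/(-109222)) = -732762*(-31278 - 189392*(-1/109222)) = -732762*(-31278 + 94696/54611) = -732762*(-1708028162/54611) = 1251578132043444/54611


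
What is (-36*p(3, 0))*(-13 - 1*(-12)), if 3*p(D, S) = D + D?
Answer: 72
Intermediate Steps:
p(D, S) = 2*D/3 (p(D, S) = (D + D)/3 = (2*D)/3 = 2*D/3)
(-36*p(3, 0))*(-13 - 1*(-12)) = (-24*3)*(-13 - 1*(-12)) = (-36*2)*(-13 + 12) = -72*(-1) = 72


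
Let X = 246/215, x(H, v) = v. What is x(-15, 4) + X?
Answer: 1106/215 ≈ 5.1442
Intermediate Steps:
X = 246/215 (X = 246*(1/215) = 246/215 ≈ 1.1442)
x(-15, 4) + X = 4 + 246/215 = 1106/215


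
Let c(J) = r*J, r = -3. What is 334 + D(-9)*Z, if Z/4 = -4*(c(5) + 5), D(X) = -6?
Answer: -626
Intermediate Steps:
c(J) = -3*J
Z = 160 (Z = 4*(-4*(-3*5 + 5)) = 4*(-4*(-15 + 5)) = 4*(-4*(-10)) = 4*40 = 160)
334 + D(-9)*Z = 334 - 6*160 = 334 - 960 = -626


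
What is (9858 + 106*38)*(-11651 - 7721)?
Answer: -268999592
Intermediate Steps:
(9858 + 106*38)*(-11651 - 7721) = (9858 + 4028)*(-19372) = 13886*(-19372) = -268999592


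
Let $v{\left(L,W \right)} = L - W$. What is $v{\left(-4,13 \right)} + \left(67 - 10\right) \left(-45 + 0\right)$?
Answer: $-2582$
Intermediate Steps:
$v{\left(-4,13 \right)} + \left(67 - 10\right) \left(-45 + 0\right) = \left(-4 - 13\right) + \left(67 - 10\right) \left(-45 + 0\right) = \left(-4 - 13\right) + \left(67 - 10\right) \left(-45\right) = -17 + 57 \left(-45\right) = -17 - 2565 = -2582$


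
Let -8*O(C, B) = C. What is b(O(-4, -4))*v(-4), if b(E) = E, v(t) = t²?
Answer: 8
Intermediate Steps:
O(C, B) = -C/8
b(O(-4, -4))*v(-4) = -⅛*(-4)*(-4)² = (½)*16 = 8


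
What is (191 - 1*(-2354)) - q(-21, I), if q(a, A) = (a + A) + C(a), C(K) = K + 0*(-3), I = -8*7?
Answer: 2643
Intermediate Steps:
I = -56
C(K) = K (C(K) = K + 0 = K)
q(a, A) = A + 2*a (q(a, A) = (a + A) + a = (A + a) + a = A + 2*a)
(191 - 1*(-2354)) - q(-21, I) = (191 - 1*(-2354)) - (-56 + 2*(-21)) = (191 + 2354) - (-56 - 42) = 2545 - 1*(-98) = 2545 + 98 = 2643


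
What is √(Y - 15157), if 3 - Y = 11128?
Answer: I*√26282 ≈ 162.12*I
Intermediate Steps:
Y = -11125 (Y = 3 - 1*11128 = 3 - 11128 = -11125)
√(Y - 15157) = √(-11125 - 15157) = √(-26282) = I*√26282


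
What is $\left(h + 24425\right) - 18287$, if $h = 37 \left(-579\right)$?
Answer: $-15285$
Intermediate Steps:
$h = -21423$
$\left(h + 24425\right) - 18287 = \left(-21423 + 24425\right) - 18287 = 3002 - 18287 = -15285$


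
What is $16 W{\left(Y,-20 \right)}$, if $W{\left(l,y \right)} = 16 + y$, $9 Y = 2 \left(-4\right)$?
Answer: $-64$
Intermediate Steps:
$Y = - \frac{8}{9}$ ($Y = \frac{2 \left(-4\right)}{9} = \frac{1}{9} \left(-8\right) = - \frac{8}{9} \approx -0.88889$)
$16 W{\left(Y,-20 \right)} = 16 \left(16 - 20\right) = 16 \left(-4\right) = -64$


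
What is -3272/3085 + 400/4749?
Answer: -14304728/14650665 ≈ -0.97639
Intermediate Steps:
-3272/3085 + 400/4749 = -14304728/14650665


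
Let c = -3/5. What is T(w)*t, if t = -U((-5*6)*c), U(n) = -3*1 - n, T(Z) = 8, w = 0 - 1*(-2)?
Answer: 168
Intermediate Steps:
w = 2 (w = 0 + 2 = 2)
c = -⅗ (c = -3*⅕ = -⅗ ≈ -0.60000)
U(n) = -3 - n
t = 21 (t = -(-3 - (-5*6)*(-3)/5) = -(-3 - (-30)*(-3)/5) = -(-3 - 1*18) = -(-3 - 18) = -1*(-21) = 21)
T(w)*t = 8*21 = 168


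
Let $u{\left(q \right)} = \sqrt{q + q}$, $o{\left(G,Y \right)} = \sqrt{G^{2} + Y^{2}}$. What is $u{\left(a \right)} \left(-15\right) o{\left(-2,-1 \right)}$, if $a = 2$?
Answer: $- 30 \sqrt{5} \approx -67.082$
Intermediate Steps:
$u{\left(q \right)} = \sqrt{2} \sqrt{q}$ ($u{\left(q \right)} = \sqrt{2 q} = \sqrt{2} \sqrt{q}$)
$u{\left(a \right)} \left(-15\right) o{\left(-2,-1 \right)} = \sqrt{2} \sqrt{2} \left(-15\right) \sqrt{\left(-2\right)^{2} + \left(-1\right)^{2}} = 2 \left(-15\right) \sqrt{4 + 1} = - 30 \sqrt{5}$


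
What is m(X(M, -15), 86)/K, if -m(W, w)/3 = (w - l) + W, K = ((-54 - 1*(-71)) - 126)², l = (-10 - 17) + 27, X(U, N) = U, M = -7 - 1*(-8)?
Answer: -261/11881 ≈ -0.021968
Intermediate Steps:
M = 1 (M = -7 + 8 = 1)
l = 0 (l = -27 + 27 = 0)
K = 11881 (K = ((-54 + 71) - 126)² = (17 - 126)² = (-109)² = 11881)
m(W, w) = -3*W - 3*w (m(W, w) = -3*((w - 1*0) + W) = -3*((w + 0) + W) = -3*(w + W) = -3*(W + w) = -3*W - 3*w)
m(X(M, -15), 86)/K = (-3*1 - 3*86)/11881 = (-3 - 258)*(1/11881) = -261*1/11881 = -261/11881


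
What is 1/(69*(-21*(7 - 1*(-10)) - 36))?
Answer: -1/27117 ≈ -3.6877e-5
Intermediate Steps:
1/(69*(-21*(7 - 1*(-10)) - 36)) = 1/(69*(-21*(7 + 10) - 36)) = 1/(69*(-21*17 - 36)) = 1/(69*(-357 - 36)) = 1/(69*(-393)) = 1/(-27117) = -1/27117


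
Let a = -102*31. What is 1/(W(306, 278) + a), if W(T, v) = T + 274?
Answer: -1/2582 ≈ -0.00038730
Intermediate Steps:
a = -3162
W(T, v) = 274 + T
1/(W(306, 278) + a) = 1/((274 + 306) - 3162) = 1/(580 - 3162) = 1/(-2582) = -1/2582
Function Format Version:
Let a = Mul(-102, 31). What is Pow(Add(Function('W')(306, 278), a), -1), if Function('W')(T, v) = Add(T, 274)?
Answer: Rational(-1, 2582) ≈ -0.00038730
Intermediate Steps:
a = -3162
Function('W')(T, v) = Add(274, T)
Pow(Add(Function('W')(306, 278), a), -1) = Pow(Add(Add(274, 306), -3162), -1) = Pow(Add(580, -3162), -1) = Pow(-2582, -1) = Rational(-1, 2582)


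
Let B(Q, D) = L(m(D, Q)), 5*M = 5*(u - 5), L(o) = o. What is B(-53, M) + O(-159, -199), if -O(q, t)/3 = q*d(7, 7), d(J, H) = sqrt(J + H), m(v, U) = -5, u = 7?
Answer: -5 + 477*sqrt(14) ≈ 1779.8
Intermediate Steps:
M = 2 (M = (5*(7 - 5))/5 = (5*2)/5 = (1/5)*10 = 2)
d(J, H) = sqrt(H + J)
B(Q, D) = -5
O(q, t) = -3*q*sqrt(14) (O(q, t) = -3*q*sqrt(7 + 7) = -3*q*sqrt(14))
B(-53, M) + O(-159, -199) = -5 - 3*(-159)*sqrt(14) = -5 + 477*sqrt(14)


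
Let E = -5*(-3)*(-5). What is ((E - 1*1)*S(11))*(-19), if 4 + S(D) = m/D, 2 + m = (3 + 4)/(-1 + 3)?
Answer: -61370/11 ≈ -5579.1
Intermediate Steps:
E = -75 (E = 15*(-5) = -75)
m = 3/2 (m = -2 + (3 + 4)/(-1 + 3) = -2 + 7/2 = 3/2 ≈ 1.5000)
S(D) = -4 + 3/(2*D)
((E - 1*1)*S(11))*(-19) = ((-75 - 1*1)*(-4 + (3/2)/11))*(-19) = ((-75 - 1)*(-4 + (3/2)*(1/11)))*(-19) = -76*(-4 + 3/22)*(-19) = -76*(-85/22)*(-19) = (3230/11)*(-19) = -61370/11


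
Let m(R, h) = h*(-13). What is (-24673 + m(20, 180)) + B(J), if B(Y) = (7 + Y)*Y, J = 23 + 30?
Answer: -23833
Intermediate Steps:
J = 53
m(R, h) = -13*h
B(Y) = Y*(7 + Y)
(-24673 + m(20, 180)) + B(J) = (-24673 - 13*180) + 53*(7 + 53) = (-24673 - 2340) + 53*60 = -27013 + 3180 = -23833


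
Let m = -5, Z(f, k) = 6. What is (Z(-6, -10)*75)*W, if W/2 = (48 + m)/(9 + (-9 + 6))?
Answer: 6450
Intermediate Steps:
W = 43/3 (W = 2*((48 - 5)/(9 + (-9 + 6))) = 2*(43/(9 - 3)) = 2*(43/6) = 43/3 ≈ 14.333)
(Z(-6, -10)*75)*W = (6*75)*(43/3) = 450*(43/3) = 6450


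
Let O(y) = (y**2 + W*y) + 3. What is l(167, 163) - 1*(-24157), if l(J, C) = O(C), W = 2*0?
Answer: 50729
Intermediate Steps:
W = 0
O(y) = 3 + y**2 (O(y) = (y**2 + 0*y) + 3 = (y**2 + 0) + 3 = y**2 + 3 = 3 + y**2)
l(J, C) = 3 + C**2
l(167, 163) - 1*(-24157) = (3 + 163**2) - 1*(-24157) = (3 + 26569) + 24157 = 26572 + 24157 = 50729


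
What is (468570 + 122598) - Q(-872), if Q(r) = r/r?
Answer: 591167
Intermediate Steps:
Q(r) = 1
(468570 + 122598) - Q(-872) = (468570 + 122598) - 1*1 = 591168 - 1 = 591167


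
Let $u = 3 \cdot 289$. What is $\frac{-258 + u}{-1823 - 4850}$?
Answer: $- \frac{609}{6673} \approx -0.091263$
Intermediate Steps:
$u = 867$
$\frac{-258 + u}{-1823 - 4850} = \frac{-258 + 867}{-1823 - 4850} = \frac{609}{-6673} = 609 \left(- \frac{1}{6673}\right) = - \frac{609}{6673}$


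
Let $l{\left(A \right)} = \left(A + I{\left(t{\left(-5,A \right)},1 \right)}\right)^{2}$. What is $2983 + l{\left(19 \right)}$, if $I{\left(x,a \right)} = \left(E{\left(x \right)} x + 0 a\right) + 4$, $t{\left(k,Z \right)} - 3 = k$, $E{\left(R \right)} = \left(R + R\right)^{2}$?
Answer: $3064$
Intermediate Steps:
$E{\left(R \right)} = 4 R^{2}$ ($E{\left(R \right)} = \left(2 R\right)^{2} = 4 R^{2}$)
$t{\left(k,Z \right)} = 3 + k$
$I{\left(x,a \right)} = 4 + 4 x^{3}$ ($I{\left(x,a \right)} = \left(4 x^{2} x + 0 a\right) + 4 = \left(4 x^{3} + 0\right) + 4 = 4 x^{3} + 4 = 4 + 4 x^{3}$)
$l{\left(A \right)} = \left(-28 + A\right)^{2}$ ($l{\left(A \right)} = \left(A + \left(4 + 4 \left(3 - 5\right)^{3}\right)\right)^{2} = \left(A + \left(4 + 4 \left(-2\right)^{3}\right)\right)^{2} = \left(A + \left(4 + 4 \left(-8\right)\right)\right)^{2} = \left(A + \left(4 - 32\right)\right)^{2} = \left(A - 28\right)^{2} = \left(-28 + A\right)^{2}$)
$2983 + l{\left(19 \right)} = 2983 + \left(-28 + 19\right)^{2} = 2983 + \left(-9\right)^{2} = 2983 + 81 = 3064$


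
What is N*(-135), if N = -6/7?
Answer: 810/7 ≈ 115.71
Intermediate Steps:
N = -6/7 (N = -6*1/7 = -6/7 ≈ -0.85714)
N*(-135) = -6/7*(-135) = 810/7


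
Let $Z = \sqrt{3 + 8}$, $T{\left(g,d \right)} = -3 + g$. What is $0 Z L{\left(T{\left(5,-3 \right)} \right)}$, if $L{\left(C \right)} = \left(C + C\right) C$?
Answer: $0$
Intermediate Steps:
$L{\left(C \right)} = 2 C^{2}$ ($L{\left(C \right)} = 2 C C = 2 C^{2}$)
$Z = \sqrt{11} \approx 3.3166$
$0 Z L{\left(T{\left(5,-3 \right)} \right)} = 0 \sqrt{11} \cdot 2 \left(-3 + 5\right)^{2} = 0 \cdot 2 \cdot 2^{2} = 0 \cdot 2 \cdot 4 = 0 \cdot 8 = 0$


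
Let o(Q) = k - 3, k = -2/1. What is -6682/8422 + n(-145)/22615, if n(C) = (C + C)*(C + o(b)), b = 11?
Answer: 21524357/19046353 ≈ 1.1301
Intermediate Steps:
k = -2 (k = -2*1 = -2)
o(Q) = -5 (o(Q) = -2 - 3 = -5)
n(C) = 2*C*(-5 + C) (n(C) = (C + C)*(C - 5) = (2*C)*(-5 + C) = 2*C*(-5 + C))
-6682/8422 + n(-145)/22615 = -6682/8422 + (2*(-145)*(-5 - 145))/22615 = -6682*1/8422 + (2*(-145)*(-150))*(1/22615) = -3341/4211 + 43500*(1/22615) = -3341/4211 + 8700/4523 = 21524357/19046353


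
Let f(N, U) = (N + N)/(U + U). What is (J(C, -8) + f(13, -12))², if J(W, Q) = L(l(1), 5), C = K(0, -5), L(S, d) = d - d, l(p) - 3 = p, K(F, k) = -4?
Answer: 169/144 ≈ 1.1736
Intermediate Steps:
l(p) = 3 + p
L(S, d) = 0
f(N, U) = N/U (f(N, U) = (2*N)/((2*U)) = (2*N)*(1/(2*U)) = N/U)
C = -4
J(W, Q) = 0
(J(C, -8) + f(13, -12))² = (0 + 13/(-12))² = (0 + 13*(-1/12))² = (0 - 13/12)² = (-13/12)² = 169/144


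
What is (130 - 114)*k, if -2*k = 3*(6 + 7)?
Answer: -312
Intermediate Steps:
k = -39/2 (k = -3*(6 + 7)/2 = -3*13/2 = -1/2*39 = -39/2 ≈ -19.500)
(130 - 114)*k = (130 - 114)*(-39/2) = 16*(-39/2) = -312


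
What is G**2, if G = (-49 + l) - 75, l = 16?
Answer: 11664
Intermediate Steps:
G = -108 (G = (-49 + 16) - 75 = -33 - 75 = -108)
G**2 = (-108)**2 = 11664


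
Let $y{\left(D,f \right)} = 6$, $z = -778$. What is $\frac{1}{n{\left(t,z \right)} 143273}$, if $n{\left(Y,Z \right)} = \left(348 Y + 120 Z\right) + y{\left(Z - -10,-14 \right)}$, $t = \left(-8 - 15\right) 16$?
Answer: $- \frac{1}{31723221114} \approx -3.1523 \cdot 10^{-11}$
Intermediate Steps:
$t = -368$ ($t = \left(-23\right) 16 = -368$)
$n{\left(Y,Z \right)} = 6 + 120 Z + 348 Y$ ($n{\left(Y,Z \right)} = \left(348 Y + 120 Z\right) + 6 = \left(120 Z + 348 Y\right) + 6 = 6 + 120 Z + 348 Y$)
$\frac{1}{n{\left(t,z \right)} 143273} = \frac{1}{\left(6 + 120 \left(-778\right) + 348 \left(-368\right)\right) 143273} = \frac{1}{6 - 93360 - 128064} \cdot \frac{1}{143273} = \frac{1}{-221418} \cdot \frac{1}{143273} = \left(- \frac{1}{221418}\right) \frac{1}{143273} = - \frac{1}{31723221114}$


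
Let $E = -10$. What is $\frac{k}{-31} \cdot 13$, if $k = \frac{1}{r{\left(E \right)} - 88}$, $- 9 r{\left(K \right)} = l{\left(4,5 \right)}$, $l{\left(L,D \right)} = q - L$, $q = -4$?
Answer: $\frac{117}{24304} \approx 0.004814$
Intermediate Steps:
$l{\left(L,D \right)} = -4 - L$
$r{\left(K \right)} = \frac{8}{9}$ ($r{\left(K \right)} = - \frac{-4 - 4}{9} = \left(- \frac{1}{9}\right) \left(-8\right) = \frac{8}{9}$)
$k = - \frac{9}{784}$ ($k = \frac{1}{\frac{8}{9} - 88} = \frac{1}{- \frac{784}{9}} = - \frac{9}{784} \approx -0.01148$)
$\frac{k}{-31} \cdot 13 = - \frac{9}{784 \left(-31\right)} 13 = \left(- \frac{9}{784}\right) \left(- \frac{1}{31}\right) 13 = \frac{9}{24304} \cdot 13 = \frac{117}{24304}$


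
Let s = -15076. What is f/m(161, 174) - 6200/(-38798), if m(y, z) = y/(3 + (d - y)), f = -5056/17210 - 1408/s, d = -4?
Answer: 36611164111436/101293652441555 ≈ 0.36144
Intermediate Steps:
f = -6499072/32432245 (f = -5056/17210 - 1408/(-15076) = -5056*1/17210 - 1408*(-1/15076) = -2528/8605 + 352/3769 = -6499072/32432245 ≈ -0.20039)
m(y, z) = y/(-1 - y) (m(y, z) = y/(3 + (-4 - y)) = y/(-1 - y))
f/m(161, 174) - 6200/(-38798) = -6499072/(32432245*((-1*161/(1 + 161)))) - 6200/(-38798) = -6499072/(32432245*((-1*161/162))) - 6200*(-1/38798) = -6499072/(32432245*((-1*161*1/162))) + 3100/19399 = -6499072/(32432245*(-161/162)) + 3100/19399 = -6499072/32432245*(-162/161) + 3100/19399 = 1052849664/5221591445 + 3100/19399 = 36611164111436/101293652441555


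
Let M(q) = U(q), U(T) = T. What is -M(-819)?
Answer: 819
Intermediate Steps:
M(q) = q
-M(-819) = -1*(-819) = 819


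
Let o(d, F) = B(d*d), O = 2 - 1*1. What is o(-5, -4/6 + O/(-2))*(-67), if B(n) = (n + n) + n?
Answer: -5025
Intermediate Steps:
O = 1 (O = 2 - 1 = 1)
B(n) = 3*n (B(n) = 2*n + n = 3*n)
o(d, F) = 3*d² (o(d, F) = 3*(d*d) = 3*d²)
o(-5, -4/6 + O/(-2))*(-67) = (3*(-5)²)*(-67) = (3*25)*(-67) = 75*(-67) = -5025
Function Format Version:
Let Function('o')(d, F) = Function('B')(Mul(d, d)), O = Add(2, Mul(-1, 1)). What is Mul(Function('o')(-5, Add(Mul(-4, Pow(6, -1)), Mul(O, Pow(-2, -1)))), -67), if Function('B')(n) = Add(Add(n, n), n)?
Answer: -5025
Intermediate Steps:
O = 1 (O = Add(2, -1) = 1)
Function('B')(n) = Mul(3, n) (Function('B')(n) = Add(Mul(2, n), n) = Mul(3, n))
Function('o')(d, F) = Mul(3, Pow(d, 2)) (Function('o')(d, F) = Mul(3, Mul(d, d)) = Mul(3, Pow(d, 2)))
Mul(Function('o')(-5, Add(Mul(-4, Pow(6, -1)), Mul(O, Pow(-2, -1)))), -67) = Mul(Mul(3, Pow(-5, 2)), -67) = Mul(Mul(3, 25), -67) = Mul(75, -67) = -5025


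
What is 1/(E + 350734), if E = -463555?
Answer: -1/112821 ≈ -8.8636e-6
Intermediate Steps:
1/(E + 350734) = 1/(-463555 + 350734) = 1/(-112821) = -1/112821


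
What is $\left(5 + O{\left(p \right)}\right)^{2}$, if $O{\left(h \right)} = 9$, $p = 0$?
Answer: $196$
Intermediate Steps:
$\left(5 + O{\left(p \right)}\right)^{2} = \left(5 + 9\right)^{2} = 14^{2} = 196$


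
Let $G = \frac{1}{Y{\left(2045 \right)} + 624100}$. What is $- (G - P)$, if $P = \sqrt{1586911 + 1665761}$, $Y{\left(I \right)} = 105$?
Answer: $- \frac{1}{624205} + 24 \sqrt{5647} \approx 1803.5$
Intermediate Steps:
$G = \frac{1}{624205}$ ($G = \frac{1}{105 + 624100} = \frac{1}{624205} \approx 1.602 \cdot 10^{-6}$)
$P = 24 \sqrt{5647}$ ($P = \sqrt{3252672} = 24 \sqrt{5647} \approx 1803.5$)
$- (G - P) = - (\frac{1}{624205} - 24 \sqrt{5647}) = - \frac{1}{624205} + 24 \sqrt{5647}$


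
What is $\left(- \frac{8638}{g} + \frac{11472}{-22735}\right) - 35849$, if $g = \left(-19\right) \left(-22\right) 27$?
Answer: $- \frac{4599360374606}{128293605} \approx -35850.0$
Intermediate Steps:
$g = 11286$ ($g = 418 \cdot 27 = 11286$)
$\left(- \frac{8638}{g} + \frac{11472}{-22735}\right) - 35849 = \left(- \frac{8638}{11286} + \frac{11472}{-22735}\right) - 35849 = \left(\left(-8638\right) \frac{1}{11286} + 11472 \left(- \frac{1}{22735}\right)\right) - 35849 = \left(- \frac{4319}{5643} - \frac{11472}{22735}\right) - 35849 = - \frac{162928961}{128293605} - 35849 = - \frac{4599360374606}{128293605}$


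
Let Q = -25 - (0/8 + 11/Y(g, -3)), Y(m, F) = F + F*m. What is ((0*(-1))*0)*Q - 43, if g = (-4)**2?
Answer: -43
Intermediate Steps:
g = 16
Q = -1264/51 (Q = -25 - (0/8 + 11/((-3*(1 + 16)))) = -25 - (0*(1/8) + 11/((-3*17))) = -25 - (0 + 11/(-51)) = -25 - (0 + 11*(-1/51)) = -25 - (0 - 11/51) = -25 - 1*(-11/51) = -25 + 11/51 = -1264/51 ≈ -24.784)
((0*(-1))*0)*Q - 43 = ((0*(-1))*0)*(-1264/51) - 43 = (0*0)*(-1264/51) - 43 = 0*(-1264/51) - 43 = 0 - 43 = -43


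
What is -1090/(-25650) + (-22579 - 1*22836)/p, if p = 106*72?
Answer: -12850843/2175120 ≈ -5.9081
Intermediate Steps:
p = 7632
-1090/(-25650) + (-22579 - 1*22836)/p = -1090/(-25650) + (-22579 - 1*22836)/7632 = -1090*(-1/25650) + (-22579 - 22836)*(1/7632) = 109/2565 - 45415*1/7632 = 109/2565 - 45415/7632 = -12850843/2175120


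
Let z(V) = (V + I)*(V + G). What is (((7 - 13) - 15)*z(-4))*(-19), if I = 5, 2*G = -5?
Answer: -5187/2 ≈ -2593.5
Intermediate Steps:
G = -5/2 (G = (½)*(-5) = -5/2 ≈ -2.5000)
z(V) = (5 + V)*(-5/2 + V) (z(V) = (V + 5)*(V - 5/2) = (5 + V)*(-5/2 + V))
(((7 - 13) - 15)*z(-4))*(-19) = (((7 - 13) - 15)*(-25/2 + (-4)² + (5/2)*(-4)))*(-19) = ((-6 - 15)*(-25/2 + 16 - 10))*(-19) = -21*(-13/2)*(-19) = (273/2)*(-19) = -5187/2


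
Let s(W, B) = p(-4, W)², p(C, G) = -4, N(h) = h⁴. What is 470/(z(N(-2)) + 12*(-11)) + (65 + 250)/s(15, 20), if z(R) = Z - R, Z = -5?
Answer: 40675/2448 ≈ 16.616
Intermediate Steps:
z(R) = -5 - R
s(W, B) = 16 (s(W, B) = (-4)² = 16)
470/(z(N(-2)) + 12*(-11)) + (65 + 250)/s(15, 20) = 470/((-5 - 1*(-2)⁴) + 12*(-11)) + (65 + 250)/16 = 470/((-5 - 1*16) - 132) + 315*(1/16) = 470/((-5 - 16) - 132) + 315/16 = 470/(-21 - 132) + 315/16 = 470/(-153) + 315/16 = 470*(-1/153) + 315/16 = -470/153 + 315/16 = 40675/2448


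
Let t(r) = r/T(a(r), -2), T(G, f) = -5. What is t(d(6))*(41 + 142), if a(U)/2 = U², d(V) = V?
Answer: -1098/5 ≈ -219.60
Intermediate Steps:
a(U) = 2*U²
t(r) = -r/5 (t(r) = r/(-5) = r*(-⅕) = -r/5)
t(d(6))*(41 + 142) = (-⅕*6)*(41 + 142) = -6/5*183 = -1098/5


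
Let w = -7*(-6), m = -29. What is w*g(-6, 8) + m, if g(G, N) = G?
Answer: -281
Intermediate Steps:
w = 42
w*g(-6, 8) + m = 42*(-6) - 29 = -252 - 29 = -281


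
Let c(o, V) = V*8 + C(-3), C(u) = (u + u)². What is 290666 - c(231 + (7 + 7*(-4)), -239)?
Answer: 292542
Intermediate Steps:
C(u) = 4*u² (C(u) = (2*u)² = 4*u²)
c(o, V) = 36 + 8*V (c(o, V) = V*8 + 4*(-3)² = 8*V + 4*9 = 8*V + 36 = 36 + 8*V)
290666 - c(231 + (7 + 7*(-4)), -239) = 290666 - (36 + 8*(-239)) = 290666 - (36 - 1912) = 290666 - 1*(-1876) = 290666 + 1876 = 292542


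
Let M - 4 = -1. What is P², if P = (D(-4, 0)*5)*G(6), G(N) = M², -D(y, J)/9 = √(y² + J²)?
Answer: 2624400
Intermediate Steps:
M = 3 (M = 4 - 1 = 3)
D(y, J) = -9*√(J² + y²) (D(y, J) = -9*√(y² + J²) = -9*√(J² + y²))
G(N) = 9 (G(N) = 3² = 9)
P = -1620 (P = (-9*√(0² + (-4)²)*5)*9 = (-9*√(0 + 16)*5)*9 = (-9*√16*5)*9 = (-9*4*5)*9 = -36*5*9 = -180*9 = -1620)
P² = (-1620)² = 2624400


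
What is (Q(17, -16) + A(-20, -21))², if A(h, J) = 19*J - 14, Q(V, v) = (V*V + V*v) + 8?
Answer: 150544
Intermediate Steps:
Q(V, v) = 8 + V² + V*v (Q(V, v) = (V² + V*v) + 8 = 8 + V² + V*v)
A(h, J) = -14 + 19*J
(Q(17, -16) + A(-20, -21))² = ((8 + 17² + 17*(-16)) + (-14 + 19*(-21)))² = ((8 + 289 - 272) + (-14 - 399))² = (25 - 413)² = (-388)² = 150544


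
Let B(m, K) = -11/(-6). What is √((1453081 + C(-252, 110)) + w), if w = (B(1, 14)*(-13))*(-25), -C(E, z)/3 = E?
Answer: √52359582/6 ≈ 1206.0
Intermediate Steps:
B(m, K) = 11/6 (B(m, K) = -11*(-⅙) = 11/6)
C(E, z) = -3*E
w = 3575/6 (w = ((11/6)*(-13))*(-25) = -143/6*(-25) = 3575/6 ≈ 595.83)
√((1453081 + C(-252, 110)) + w) = √((1453081 - 3*(-252)) + 3575/6) = √((1453081 + 756) + 3575/6) = √(1453837 + 3575/6) = √(8726597/6) = √52359582/6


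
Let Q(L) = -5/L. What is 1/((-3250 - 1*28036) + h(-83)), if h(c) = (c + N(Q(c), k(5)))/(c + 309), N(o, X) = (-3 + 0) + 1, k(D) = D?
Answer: -226/7070721 ≈ -3.1963e-5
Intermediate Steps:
N(o, X) = -2 (N(o, X) = -3 + 1 = -2)
h(c) = (-2 + c)/(309 + c) (h(c) = (c - 2)/(c + 309) = (-2 + c)/(309 + c))
1/((-3250 - 1*28036) + h(-83)) = 1/((-3250 - 1*28036) + (-2 - 83)/(309 - 83)) = 1/((-3250 - 28036) - 85/226) = 1/(-31286 + (1/226)*(-85)) = 1/(-31286 - 85/226) = 1/(-7070721/226) = -226/7070721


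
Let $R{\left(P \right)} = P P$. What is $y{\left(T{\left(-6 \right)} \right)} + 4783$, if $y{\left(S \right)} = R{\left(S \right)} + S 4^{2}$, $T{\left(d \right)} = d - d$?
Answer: $4783$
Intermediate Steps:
$R{\left(P \right)} = P^{2}$
$T{\left(d \right)} = 0$
$y{\left(S \right)} = S^{2} + 16 S$ ($y{\left(S \right)} = S^{2} + S 4^{2} = S^{2} + S 16 = S^{2} + 16 S$)
$y{\left(T{\left(-6 \right)} \right)} + 4783 = 0 \left(16 + 0\right) + 4783 = 0 \cdot 16 + 4783 = 0 + 4783 = 4783$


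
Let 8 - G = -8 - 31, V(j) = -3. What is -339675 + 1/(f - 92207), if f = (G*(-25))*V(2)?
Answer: -30123058351/88682 ≈ -3.3968e+5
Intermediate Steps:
G = 47 (G = 8 - (-8 - 31) = 8 - 1*(-39) = 8 + 39 = 47)
f = 3525 (f = (47*(-25))*(-3) = -1175*(-3) = 3525)
-339675 + 1/(f - 92207) = -339675 + 1/(3525 - 92207) = -339675 + 1/(-88682) = -339675 - 1/88682 = -30123058351/88682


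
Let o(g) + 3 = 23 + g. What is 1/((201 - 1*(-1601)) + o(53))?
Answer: 1/1875 ≈ 0.00053333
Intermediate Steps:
o(g) = 20 + g (o(g) = -3 + (23 + g) = 20 + g)
1/((201 - 1*(-1601)) + o(53)) = 1/((201 - 1*(-1601)) + (20 + 53)) = 1/((201 + 1601) + 73) = 1/(1802 + 73) = 1/1875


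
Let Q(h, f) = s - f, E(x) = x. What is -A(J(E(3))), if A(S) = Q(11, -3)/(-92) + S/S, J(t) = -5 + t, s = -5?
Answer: -47/46 ≈ -1.0217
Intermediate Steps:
Q(h, f) = -5 - f
A(S) = 47/46 (A(S) = (-5 - 1*(-3))/(-92) + S/S = (-5 + 3)*(-1/92) + 1 = -2*(-1/92) + 1 = 1/46 + 1 = 47/46)
-A(J(E(3))) = -1*47/46 = -47/46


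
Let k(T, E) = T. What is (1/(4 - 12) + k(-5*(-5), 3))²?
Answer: 39601/64 ≈ 618.77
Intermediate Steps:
(1/(4 - 12) + k(-5*(-5), 3))² = (1/(4 - 12) - 5*(-5))² = (1/(-8) + 25)² = (-⅛ + 25)² = (199/8)² = 39601/64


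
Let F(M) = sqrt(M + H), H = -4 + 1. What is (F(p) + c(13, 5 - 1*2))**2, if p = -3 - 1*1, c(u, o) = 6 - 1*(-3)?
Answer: (9 + I*sqrt(7))**2 ≈ 74.0 + 47.624*I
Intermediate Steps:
H = -3
c(u, o) = 9 (c(u, o) = 6 + 3 = 9)
p = -4 (p = -3 - 1 = -4)
F(M) = sqrt(-3 + M) (F(M) = sqrt(M - 3) = sqrt(-3 + M))
(F(p) + c(13, 5 - 1*2))**2 = (sqrt(-3 - 4) + 9)**2 = (sqrt(-7) + 9)**2 = (I*sqrt(7) + 9)**2 = (9 + I*sqrt(7))**2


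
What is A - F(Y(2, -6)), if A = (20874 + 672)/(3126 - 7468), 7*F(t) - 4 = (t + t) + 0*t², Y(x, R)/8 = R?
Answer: 124321/15197 ≈ 8.1806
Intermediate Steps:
Y(x, R) = 8*R
F(t) = 4/7 + 2*t/7 (F(t) = 4/7 + ((t + t) + 0*t²)/7 = 4/7 + (2*t + 0)/7 = 4/7 + (2*t)/7 = 4/7 + 2*t/7)
A = -10773/2171 (A = 21546/(-4342) = 21546*(-1/4342) = -10773/2171 ≈ -4.9622)
A - F(Y(2, -6)) = -10773/2171 - (4/7 + 2*(8*(-6))/7) = -10773/2171 - (4/7 + (2/7)*(-48)) = -10773/2171 - (4/7 - 96/7) = -10773/2171 - 1*(-92/7) = -10773/2171 + 92/7 = 124321/15197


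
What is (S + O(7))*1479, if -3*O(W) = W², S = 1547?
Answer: 2263856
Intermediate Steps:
O(W) = -W²/3
(S + O(7))*1479 = (1547 - ⅓*7²)*1479 = (1547 - ⅓*49)*1479 = (1547 - 49/3)*1479 = (4592/3)*1479 = 2263856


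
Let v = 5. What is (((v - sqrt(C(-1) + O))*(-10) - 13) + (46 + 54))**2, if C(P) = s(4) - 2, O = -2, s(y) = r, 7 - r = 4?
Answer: 1269 + 740*I ≈ 1269.0 + 740.0*I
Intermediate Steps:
r = 3 (r = 7 - 1*4 = 7 - 4 = 3)
s(y) = 3
C(P) = 1 (C(P) = 3 - 2 = 1)
(((v - sqrt(C(-1) + O))*(-10) - 13) + (46 + 54))**2 = (((5 - sqrt(1 - 2))*(-10) - 13) + (46 + 54))**2 = (((5 - sqrt(-1))*(-10) - 13) + 100)**2 = (((5 - I)*(-10) - 13) + 100)**2 = (((-50 + 10*I) - 13) + 100)**2 = ((-63 + 10*I) + 100)**2 = (37 + 10*I)**2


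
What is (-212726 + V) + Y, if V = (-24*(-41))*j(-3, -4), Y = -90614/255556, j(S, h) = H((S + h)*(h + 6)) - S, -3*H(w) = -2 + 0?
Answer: -26720725111/127778 ≈ -2.0912e+5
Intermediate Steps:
H(w) = ⅔ (H(w) = -(-2 + 0)/3 = -⅓*(-2) = ⅔)
j(S, h) = ⅔ - S
Y = -45307/127778 (Y = -90614*1/255556 = -45307/127778 ≈ -0.35458)
V = 3608 (V = (-24*(-41))*(⅔ - 1*(-3)) = 984*(⅔ + 3) = 984*(11/3) = 3608)
(-212726 + V) + Y = (-212726 + 3608) - 45307/127778 = -209118 - 45307/127778 = -26720725111/127778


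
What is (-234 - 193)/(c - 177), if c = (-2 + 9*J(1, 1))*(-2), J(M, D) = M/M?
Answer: 427/191 ≈ 2.2356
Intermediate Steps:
J(M, D) = 1
c = -14 (c = (-2 + 9*1)*(-2) = (-2 + 9)*(-2) = 7*(-2) = -14)
(-234 - 193)/(c - 177) = (-234 - 193)/(-14 - 177) = -427/(-191) = -427*(-1/191) = 427/191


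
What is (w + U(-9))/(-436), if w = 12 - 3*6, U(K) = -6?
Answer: 3/109 ≈ 0.027523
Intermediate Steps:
w = -6 (w = 12 - 18 = -6)
(w + U(-9))/(-436) = (-6 - 6)/(-436) = -12*(-1/436) = 3/109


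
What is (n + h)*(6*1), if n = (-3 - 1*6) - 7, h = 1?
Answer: -90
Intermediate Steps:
n = -16 (n = (-3 - 6) - 7 = -9 - 7 = -16)
(n + h)*(6*1) = (-16 + 1)*(6*1) = -15*6 = -90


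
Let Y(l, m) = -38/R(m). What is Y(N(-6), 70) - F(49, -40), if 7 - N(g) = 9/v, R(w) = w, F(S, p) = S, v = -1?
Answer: -1734/35 ≈ -49.543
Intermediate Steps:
N(g) = 16 (N(g) = 7 - 9/(-1) = 7 - 9*(-1) = 7 - 1*(-9) = 7 + 9 = 16)
Y(l, m) = -38/m
Y(N(-6), 70) - F(49, -40) = -38/70 - 1*49 = -38*1/70 - 49 = -19/35 - 49 = -1734/35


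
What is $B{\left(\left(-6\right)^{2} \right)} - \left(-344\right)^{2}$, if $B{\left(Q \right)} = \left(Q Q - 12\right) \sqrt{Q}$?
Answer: $-110632$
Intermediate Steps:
$B{\left(Q \right)} = \sqrt{Q} \left(-12 + Q^{2}\right)$ ($B{\left(Q \right)} = \left(Q^{2} - 12\right) \sqrt{Q} = \left(-12 + Q^{2}\right) \sqrt{Q} = \sqrt{Q} \left(-12 + Q^{2}\right)$)
$B{\left(\left(-6\right)^{2} \right)} - \left(-344\right)^{2} = \sqrt{\left(-6\right)^{2}} \left(-12 + \left(\left(-6\right)^{2}\right)^{2}\right) - \left(-344\right)^{2} = \sqrt{36} \left(-12 + 36^{2}\right) - 118336 = 6 \left(-12 + 1296\right) - 118336 = 6 \cdot 1284 - 118336 = 7704 - 118336 = -110632$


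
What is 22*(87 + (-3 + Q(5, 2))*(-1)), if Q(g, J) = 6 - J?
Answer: 1892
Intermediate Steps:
22*(87 + (-3 + Q(5, 2))*(-1)) = 22*(87 + (-3 + (6 - 1*2))*(-1)) = 22*(87 + (-3 + (6 - 2))*(-1)) = 22*(87 + (-3 + 4)*(-1)) = 22*(87 + 1*(-1)) = 22*(87 - 1) = 22*86 = 1892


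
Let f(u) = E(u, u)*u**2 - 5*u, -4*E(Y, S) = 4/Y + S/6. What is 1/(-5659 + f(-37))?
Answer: -24/79835 ≈ -0.00030062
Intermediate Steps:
E(Y, S) = -1/Y - S/24 (E(Y, S) = -(4/Y + S/6)/4 = -1/Y - S/24)
f(u) = -5*u + u**2*(-1/u - u/24) (f(u) = (-1/u - u/24)*u**2 - 5*u = u**2*(-1/u - u/24) - 5*u = -5*u + u**2*(-1/u - u/24))
1/(-5659 + f(-37)) = 1/(-5659 - 1/24*(-37)*(144 + (-37)**2)) = 1/(-5659 - 1/24*(-37)*(144 + 1369)) = 1/(-5659 - 1/24*(-37)*1513) = 1/(-5659 + 55981/24) = 1/(-79835/24) = -24/79835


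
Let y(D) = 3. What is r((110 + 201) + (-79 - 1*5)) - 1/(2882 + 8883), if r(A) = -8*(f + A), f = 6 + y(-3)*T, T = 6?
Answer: -23624121/11765 ≈ -2008.0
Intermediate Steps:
f = 24 (f = 6 + 3*6 = 6 + 18 = 24)
r(A) = -192 - 8*A (r(A) = -8*(24 + A) = -192 - 8*A)
r((110 + 201) + (-79 - 1*5)) - 1/(2882 + 8883) = (-192 - 8*((110 + 201) + (-79 - 1*5))) - 1/(2882 + 8883) = (-192 - 8*(311 + (-79 - 5))) - 1/11765 = (-192 - 8*(311 - 84)) - 1*1/11765 = (-192 - 8*227) - 1/11765 = (-192 - 1816) - 1/11765 = -2008 - 1/11765 = -23624121/11765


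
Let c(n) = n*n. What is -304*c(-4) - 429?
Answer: -5293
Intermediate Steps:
c(n) = n**2
-304*c(-4) - 429 = -304*(-4)**2 - 429 = -304*16 - 429 = -4864 - 429 = -5293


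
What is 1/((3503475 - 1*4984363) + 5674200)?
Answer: 1/4193312 ≈ 2.3847e-7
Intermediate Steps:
1/((3503475 - 1*4984363) + 5674200) = 1/((3503475 - 4984363) + 5674200) = 1/(-1480888 + 5674200) = 1/4193312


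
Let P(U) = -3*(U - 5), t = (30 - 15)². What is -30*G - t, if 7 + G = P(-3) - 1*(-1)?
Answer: -765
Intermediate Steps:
t = 225 (t = 15² = 225)
P(U) = 15 - 3*U (P(U) = -3*(-5 + U) = 15 - 3*U)
G = 18 (G = -7 + ((15 - 3*(-3)) - 1*(-1)) = -7 + ((15 + 9) + 1) = -7 + (24 + 1) = -7 + 25 = 18)
-30*G - t = -30*18 - 1*225 = -540 - 225 = -765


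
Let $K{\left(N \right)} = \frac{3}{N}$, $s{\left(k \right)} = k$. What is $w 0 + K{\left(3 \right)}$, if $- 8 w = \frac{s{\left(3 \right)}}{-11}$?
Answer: $1$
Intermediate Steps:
$w = \frac{3}{88}$ ($w = - \frac{3 \frac{1}{-11}}{8} = - \frac{3 \left(- \frac{1}{11}\right)}{8} = \left(- \frac{1}{8}\right) \left(- \frac{3}{11}\right) = \frac{3}{88} \approx 0.034091$)
$w 0 + K{\left(3 \right)} = \frac{3}{88} \cdot 0 + \frac{3}{3} = 0 + 3 \cdot \frac{1}{3} = 0 + 1 = 1$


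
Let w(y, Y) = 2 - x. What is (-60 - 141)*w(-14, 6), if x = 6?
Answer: 804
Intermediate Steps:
w(y, Y) = -4 (w(y, Y) = 2 - 1*6 = 2 - 6 = -4)
(-60 - 141)*w(-14, 6) = (-60 - 141)*(-4) = -201*(-4) = 804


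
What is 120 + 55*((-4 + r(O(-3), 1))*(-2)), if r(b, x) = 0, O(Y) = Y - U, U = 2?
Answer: 560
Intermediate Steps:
O(Y) = -2 + Y (O(Y) = Y - 1*2 = Y - 2 = -2 + Y)
120 + 55*((-4 + r(O(-3), 1))*(-2)) = 120 + 55*((-4 + 0)*(-2)) = 120 + 55*(-4*(-2)) = 120 + 55*8 = 120 + 440 = 560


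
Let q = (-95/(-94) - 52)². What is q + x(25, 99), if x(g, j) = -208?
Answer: 21134961/8836 ≈ 2391.9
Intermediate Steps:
q = 22972849/8836 (q = (-95*(-1/94) - 52)² = (95/94 - 52)² = (-4793/94)² = 22972849/8836 ≈ 2599.9)
q + x(25, 99) = 22972849/8836 - 208 = 21134961/8836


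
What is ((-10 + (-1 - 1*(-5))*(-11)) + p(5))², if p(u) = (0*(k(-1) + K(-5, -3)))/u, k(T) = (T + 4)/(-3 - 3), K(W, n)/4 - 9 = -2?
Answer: 2916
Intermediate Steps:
K(W, n) = 28 (K(W, n) = 36 + 4*(-2) = 36 - 8 = 28)
k(T) = -⅔ - T/6 (k(T) = (4 + T)/(-6) = (4 + T)*(-⅙) = -⅔ - T/6)
p(u) = 0 (p(u) = (0*((-⅔ - ⅙*(-1)) + 28))/u = (0*((-⅔ + ⅙) + 28))/u = (0*(-½ + 28))/u = (0*(55/2))/u = 0/u = 0)
((-10 + (-1 - 1*(-5))*(-11)) + p(5))² = ((-10 + (-1 - 1*(-5))*(-11)) + 0)² = ((-10 + (-1 + 5)*(-11)) + 0)² = ((-10 + 4*(-11)) + 0)² = ((-10 - 44) + 0)² = (-54 + 0)² = (-54)² = 2916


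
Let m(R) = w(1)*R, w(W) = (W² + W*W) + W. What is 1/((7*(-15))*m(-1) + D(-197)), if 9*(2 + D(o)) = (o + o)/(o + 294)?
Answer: 873/272855 ≈ 0.0031995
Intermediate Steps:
D(o) = -2 + 2*o/(9*(294 + o)) (D(o) = -2 + ((o + o)/(o + 294))/9 = -2 + ((2*o)/(294 + o))/9 = -2 + (2*o/(294 + o))/9 = -2 + 2*o/(9*(294 + o)))
w(W) = W + 2*W² (w(W) = (W² + W²) + W = 2*W² + W = W + 2*W²)
m(R) = 3*R (m(R) = (1*(1 + 2*1))*R = (1*(1 + 2))*R = (1*3)*R = 3*R)
1/((7*(-15))*m(-1) + D(-197)) = 1/((7*(-15))*(3*(-1)) + 4*(-1323 - 4*(-197))/(9*(294 - 197))) = 1/(-105*(-3) + (4/9)*(-1323 + 788)/97) = 1/(315 + (4/9)*(1/97)*(-535)) = 1/(315 - 2140/873) = 1/(272855/873) = 873/272855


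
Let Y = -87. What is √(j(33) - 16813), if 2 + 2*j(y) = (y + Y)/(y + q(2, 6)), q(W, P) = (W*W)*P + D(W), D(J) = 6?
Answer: I*√823907/7 ≈ 129.67*I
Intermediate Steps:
q(W, P) = 6 + P*W² (q(W, P) = (W*W)*P + 6 = W²*P + 6 = P*W² + 6 = 6 + P*W²)
j(y) = -1 + (-87 + y)/(2*(30 + y)) (j(y) = -1 + ((y - 87)/(y + (6 + 6*2²)))/2 = -1 + ((-87 + y)/(y + (6 + 6*4)))/2 = -1 + ((-87 + y)/(y + (6 + 24)))/2 = -1 + ((-87 + y)/(y + 30))/2 = -1 + ((-87 + y)/(30 + y))/2 = -1 + (-87 + y)/(2*(30 + y)))
√(j(33) - 16813) = √((-147 - 1*33)/(2*(30 + 33)) - 16813) = √((½)*(-147 - 33)/63 - 16813) = √((½)*(1/63)*(-180) - 16813) = √(-10/7 - 16813) = √(-117701/7) = I*√823907/7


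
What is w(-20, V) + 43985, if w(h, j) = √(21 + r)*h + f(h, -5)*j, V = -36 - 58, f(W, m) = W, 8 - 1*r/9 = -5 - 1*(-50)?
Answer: 45865 - 40*I*√78 ≈ 45865.0 - 353.27*I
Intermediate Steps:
r = -333 (r = 72 - 9*(-5 - 1*(-50)) = 72 - 9*(-5 + 50) = 72 - 9*45 = 72 - 405 = -333)
V = -94
w(h, j) = h*j + 2*I*h*√78 (w(h, j) = √(21 - 333)*h + h*j = √(-312)*h + h*j = (2*I*√78)*h + h*j = 2*I*h*√78 + h*j = h*j + 2*I*h*√78)
w(-20, V) + 43985 = -20*(-94 + 2*I*√78) + 43985 = (1880 - 40*I*√78) + 43985 = 45865 - 40*I*√78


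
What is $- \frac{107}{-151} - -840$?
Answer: $\frac{126947}{151} \approx 840.71$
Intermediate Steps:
$- \frac{107}{-151} - -840 = \left(-107\right) \left(- \frac{1}{151}\right) + 840 = \frac{107}{151} + 840 = \frac{126947}{151}$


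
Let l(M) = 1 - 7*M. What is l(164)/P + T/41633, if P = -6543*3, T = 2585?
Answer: 98494016/817214157 ≈ 0.12052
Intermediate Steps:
P = -19629 (P = -727*27 = -19629)
l(164)/P + T/41633 = (1 - 7*164)/(-19629) + 2585/41633 = (1 - 1148)*(-1/19629) + 2585*(1/41633) = -1147*(-1/19629) + 2585/41633 = 1147/19629 + 2585/41633 = 98494016/817214157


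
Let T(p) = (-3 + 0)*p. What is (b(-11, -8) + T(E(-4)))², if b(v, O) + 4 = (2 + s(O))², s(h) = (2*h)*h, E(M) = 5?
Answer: 284968161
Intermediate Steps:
s(h) = 2*h²
b(v, O) = -4 + (2 + 2*O²)²
T(p) = -3*p
(b(-11, -8) + T(E(-4)))² = ((-4 + 4*(1 + (-8)²)²) - 3*5)² = ((-4 + 4*(1 + 64)²) - 15)² = ((-4 + 4*65²) - 15)² = ((-4 + 4*4225) - 15)² = ((-4 + 16900) - 15)² = (16896 - 15)² = 16881² = 284968161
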